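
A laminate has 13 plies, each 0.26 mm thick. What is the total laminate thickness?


h = n * t_ply = 13 * 0.26 = 3.38 mm

3.38 mm


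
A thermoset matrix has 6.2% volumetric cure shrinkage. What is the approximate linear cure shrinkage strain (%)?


Linear shrinkage ≈ vol_shrink/3 = 6.2/3 = 2.067%

2.067%


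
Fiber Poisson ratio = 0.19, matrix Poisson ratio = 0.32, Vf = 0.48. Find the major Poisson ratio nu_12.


nu_12 = nu_f*Vf + nu_m*(1-Vf) = 0.19*0.48 + 0.32*0.52 = 0.2576

0.2576


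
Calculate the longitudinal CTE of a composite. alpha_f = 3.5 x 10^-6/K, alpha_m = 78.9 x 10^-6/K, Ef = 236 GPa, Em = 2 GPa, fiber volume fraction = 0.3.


E1 = Ef*Vf + Em*(1-Vf) = 72.2
alpha_1 = (alpha_f*Ef*Vf + alpha_m*Em*(1-Vf))/E1 = 4.96 x 10^-6/K

4.96 x 10^-6/K


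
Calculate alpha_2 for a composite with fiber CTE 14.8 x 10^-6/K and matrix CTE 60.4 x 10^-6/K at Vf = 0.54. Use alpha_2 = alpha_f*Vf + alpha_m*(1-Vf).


alpha_2 = alpha_f*Vf + alpha_m*(1-Vf) = 14.8*0.54 + 60.4*0.46 = 35.8 x 10^-6/K

35.8 x 10^-6/K


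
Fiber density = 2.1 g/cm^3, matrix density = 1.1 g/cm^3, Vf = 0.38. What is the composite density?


rho_c = rho_f*Vf + rho_m*(1-Vf) = 2.1*0.38 + 1.1*0.62 = 1.48 g/cm^3

1.48 g/cm^3


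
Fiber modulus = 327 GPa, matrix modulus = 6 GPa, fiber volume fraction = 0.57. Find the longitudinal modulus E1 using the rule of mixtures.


E1 = Ef*Vf + Em*(1-Vf) = 327*0.57 + 6*0.43 = 188.97 GPa

188.97 GPa


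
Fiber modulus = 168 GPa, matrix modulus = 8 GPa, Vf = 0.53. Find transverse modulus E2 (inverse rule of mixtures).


1/E2 = Vf/Ef + (1-Vf)/Em = 0.53/168 + 0.47/8
E2 = 16.15 GPa

16.15 GPa


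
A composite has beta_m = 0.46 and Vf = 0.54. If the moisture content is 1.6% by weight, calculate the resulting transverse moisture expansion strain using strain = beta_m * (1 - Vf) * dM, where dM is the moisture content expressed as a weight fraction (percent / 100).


dM = 1.6/100 = 0.016
strain = beta_m * (1-Vf) * dM = 0.46 * 0.46 * 0.016 = 0.0033856

0.0033856


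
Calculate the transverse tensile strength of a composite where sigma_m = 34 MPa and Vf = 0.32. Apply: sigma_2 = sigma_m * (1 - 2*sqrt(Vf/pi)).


factor = 1 - 2*sqrt(0.32/pi) = 0.3617
sigma_2 = 34 * 0.3617 = 12.3 MPa

12.3 MPa


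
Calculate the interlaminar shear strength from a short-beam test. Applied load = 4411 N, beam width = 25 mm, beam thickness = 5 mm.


ILSS = 3F/(4bh) = 3*4411/(4*25*5) = 26.47 MPa

26.47 MPa


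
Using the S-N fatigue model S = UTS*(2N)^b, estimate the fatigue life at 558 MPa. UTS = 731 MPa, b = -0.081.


N = 0.5 * (S/UTS)^(1/b) = 0.5 * (558/731)^(1/-0.081) = 14.0252 cycles

14.0252 cycles


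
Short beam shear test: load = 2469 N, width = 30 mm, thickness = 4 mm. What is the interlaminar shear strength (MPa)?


ILSS = 3F/(4bh) = 3*2469/(4*30*4) = 15.43 MPa

15.43 MPa


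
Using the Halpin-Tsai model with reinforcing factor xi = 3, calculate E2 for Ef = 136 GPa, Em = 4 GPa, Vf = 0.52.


eta = (Ef/Em - 1)/(Ef/Em + xi) = (34.0 - 1)/(34.0 + 3) = 0.8919
E2 = Em*(1+xi*eta*Vf)/(1-eta*Vf) = 17.84 GPa

17.84 GPa


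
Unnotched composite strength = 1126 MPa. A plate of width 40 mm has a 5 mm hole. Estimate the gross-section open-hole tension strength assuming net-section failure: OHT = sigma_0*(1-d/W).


OHT = sigma_0*(1-d/W) = 1126*(1-5/40) = 985.3 MPa

985.3 MPa


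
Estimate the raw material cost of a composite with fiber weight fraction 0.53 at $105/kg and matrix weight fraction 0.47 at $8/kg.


Cost = cost_f*Wf + cost_m*Wm = 105*0.53 + 8*0.47 = $59.41/kg

$59.41/kg


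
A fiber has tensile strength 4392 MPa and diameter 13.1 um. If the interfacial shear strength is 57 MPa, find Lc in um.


Lc = sigma_f * d / (2 * tau_i) = 4392 * 13.1 / (2 * 57) = 504.7 um

504.7 um


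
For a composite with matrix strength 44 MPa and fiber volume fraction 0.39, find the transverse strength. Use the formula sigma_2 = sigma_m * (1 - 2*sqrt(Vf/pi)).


factor = 1 - 2*sqrt(0.39/pi) = 0.2953
sigma_2 = 44 * 0.2953 = 12.99 MPa

12.99 MPa


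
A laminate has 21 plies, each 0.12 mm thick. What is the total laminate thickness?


h = n * t_ply = 21 * 0.12 = 2.52 mm

2.52 mm


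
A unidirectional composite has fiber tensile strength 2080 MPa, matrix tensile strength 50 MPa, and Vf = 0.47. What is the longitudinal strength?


sigma_1 = sigma_f*Vf + sigma_m*(1-Vf) = 2080*0.47 + 50*0.53 = 1004.1 MPa

1004.1 MPa


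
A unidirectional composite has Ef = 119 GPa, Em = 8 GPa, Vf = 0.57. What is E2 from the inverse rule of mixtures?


1/E2 = Vf/Ef + (1-Vf)/Em = 0.57/119 + 0.43/8
E2 = 17.08 GPa

17.08 GPa


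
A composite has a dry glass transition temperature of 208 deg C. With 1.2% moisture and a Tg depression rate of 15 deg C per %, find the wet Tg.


Tg_wet = Tg_dry - k*moisture = 208 - 15*1.2 = 190.0 deg C

190.0 deg C


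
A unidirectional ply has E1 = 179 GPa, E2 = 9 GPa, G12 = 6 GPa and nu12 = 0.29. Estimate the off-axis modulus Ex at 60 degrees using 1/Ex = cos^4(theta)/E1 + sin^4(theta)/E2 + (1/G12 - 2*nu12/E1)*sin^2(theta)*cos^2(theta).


cos^4(60) = 0.0625, sin^4(60) = 0.5625, sin^2(60)*cos^2(60) = 0.1875
1/G12 - 2*nu12/E1 = 1/6 - 2*0.29/179 = 0.163426 GPa^-1
1/Ex = 0.0625/179 + 0.5625/9 + 0.163426*0.1875 = 0.0934916 GPa^-1
Ex = 10.7 GPa

10.7 GPa


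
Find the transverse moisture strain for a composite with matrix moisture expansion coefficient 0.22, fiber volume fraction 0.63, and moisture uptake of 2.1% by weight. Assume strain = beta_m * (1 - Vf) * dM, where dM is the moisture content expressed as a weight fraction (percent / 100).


dM = 2.1/100 = 0.021
strain = beta_m * (1-Vf) * dM = 0.22 * 0.37 * 0.021 = 0.0017094

0.0017094


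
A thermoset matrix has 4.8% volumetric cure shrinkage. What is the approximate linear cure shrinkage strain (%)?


Linear shrinkage ≈ vol_shrink/3 = 4.8/3 = 1.6%

1.6%


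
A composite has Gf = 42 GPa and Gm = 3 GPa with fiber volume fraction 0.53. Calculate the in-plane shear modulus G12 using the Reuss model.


1/G12 = Vf/Gf + (1-Vf)/Gm = 0.53/42 + 0.47/3
G12 = 5.91 GPa

5.91 GPa


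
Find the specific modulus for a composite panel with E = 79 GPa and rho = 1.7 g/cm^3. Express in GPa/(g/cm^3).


Specific stiffness = E/rho = 79/1.7 = 46.5 GPa/(g/cm^3)

46.5 GPa/(g/cm^3)


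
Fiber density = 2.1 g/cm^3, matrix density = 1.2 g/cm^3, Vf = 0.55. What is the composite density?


rho_c = rho_f*Vf + rho_m*(1-Vf) = 2.1*0.55 + 1.2*0.45 = 1.695 g/cm^3

1.695 g/cm^3


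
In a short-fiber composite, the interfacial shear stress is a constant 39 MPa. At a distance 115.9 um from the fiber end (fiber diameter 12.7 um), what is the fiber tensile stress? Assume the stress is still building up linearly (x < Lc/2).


Force balance: sigma_f * (pi*d^2/4) = tau * (pi*d) * x  ->  sigma_f = 4 * tau * x / d
sigma_f = 4 * 39 * 115.9 / 12.7 = 1423.7 MPa

1423.7 MPa


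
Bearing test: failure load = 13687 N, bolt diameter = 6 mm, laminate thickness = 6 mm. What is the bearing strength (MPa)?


sigma_br = F/(d*h) = 13687/(6*6) = 380.2 MPa

380.2 MPa


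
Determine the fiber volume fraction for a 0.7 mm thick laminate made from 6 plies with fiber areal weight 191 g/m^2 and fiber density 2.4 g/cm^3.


Vf = n * FAW / (rho_f * h * 1000) = 6 * 191 / (2.4 * 0.7 * 1000) = 0.6821

0.6821


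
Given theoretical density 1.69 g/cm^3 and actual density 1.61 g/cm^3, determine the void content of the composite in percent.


Void% = (rho_theo - rho_actual)/rho_theo * 100 = (1.69 - 1.61)/1.69 * 100 = 4.73%

4.73%


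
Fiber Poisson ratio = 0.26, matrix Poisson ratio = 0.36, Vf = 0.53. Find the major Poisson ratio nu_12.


nu_12 = nu_f*Vf + nu_m*(1-Vf) = 0.26*0.53 + 0.36*0.47 = 0.307

0.307


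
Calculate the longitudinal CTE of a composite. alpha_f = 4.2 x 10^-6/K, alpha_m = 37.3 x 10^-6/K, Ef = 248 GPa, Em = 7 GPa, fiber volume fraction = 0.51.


E1 = Ef*Vf + Em*(1-Vf) = 129.91
alpha_1 = (alpha_f*Ef*Vf + alpha_m*Em*(1-Vf))/E1 = 5.07 x 10^-6/K

5.07 x 10^-6/K


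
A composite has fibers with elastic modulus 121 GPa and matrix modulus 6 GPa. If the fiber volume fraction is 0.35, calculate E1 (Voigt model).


E1 = Ef*Vf + Em*(1-Vf) = 121*0.35 + 6*0.65 = 46.25 GPa

46.25 GPa


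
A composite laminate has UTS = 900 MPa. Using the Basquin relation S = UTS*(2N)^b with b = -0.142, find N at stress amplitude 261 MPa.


N = 0.5 * (S/UTS)^(1/b) = 0.5 * (261/900)^(1/-0.142) = 3054.2149 cycles

3054.2149 cycles


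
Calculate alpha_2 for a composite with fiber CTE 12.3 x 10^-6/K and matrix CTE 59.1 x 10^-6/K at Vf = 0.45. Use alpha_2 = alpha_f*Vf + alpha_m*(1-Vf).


alpha_2 = alpha_f*Vf + alpha_m*(1-Vf) = 12.3*0.45 + 59.1*0.55 = 38.0 x 10^-6/K

38.0 x 10^-6/K


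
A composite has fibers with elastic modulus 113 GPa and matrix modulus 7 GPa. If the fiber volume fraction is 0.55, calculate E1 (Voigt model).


E1 = Ef*Vf + Em*(1-Vf) = 113*0.55 + 7*0.45 = 65.3 GPa

65.3 GPa


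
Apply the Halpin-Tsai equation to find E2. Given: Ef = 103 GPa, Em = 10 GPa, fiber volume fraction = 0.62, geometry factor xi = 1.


eta = (Ef/Em - 1)/(Ef/Em + xi) = (10.3 - 1)/(10.3 + 1) = 0.823
E2 = Em*(1+xi*eta*Vf)/(1-eta*Vf) = 30.84 GPa

30.84 GPa


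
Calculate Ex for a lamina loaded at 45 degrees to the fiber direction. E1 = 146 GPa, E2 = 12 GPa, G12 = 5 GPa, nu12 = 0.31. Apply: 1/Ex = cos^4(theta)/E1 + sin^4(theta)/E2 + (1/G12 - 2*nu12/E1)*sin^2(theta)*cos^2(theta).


cos^4(45) = 0.25, sin^4(45) = 0.25, sin^2(45)*cos^2(45) = 0.25
1/G12 - 2*nu12/E1 = 1/5 - 2*0.31/146 = 0.195753 GPa^-1
1/Ex = 0.25/146 + 0.25/12 + 0.195753*0.25 = 0.071484 GPa^-1
Ex = 13.99 GPa

13.99 GPa


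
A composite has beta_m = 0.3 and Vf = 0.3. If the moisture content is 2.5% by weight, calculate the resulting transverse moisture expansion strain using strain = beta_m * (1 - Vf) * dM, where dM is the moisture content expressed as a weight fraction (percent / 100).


dM = 2.5/100 = 0.025
strain = beta_m * (1-Vf) * dM = 0.3 * 0.7 * 0.025 = 0.00525

0.00525


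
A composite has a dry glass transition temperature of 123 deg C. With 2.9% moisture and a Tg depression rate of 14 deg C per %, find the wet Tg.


Tg_wet = Tg_dry - k*moisture = 123 - 14*2.9 = 82.4 deg C

82.4 deg C


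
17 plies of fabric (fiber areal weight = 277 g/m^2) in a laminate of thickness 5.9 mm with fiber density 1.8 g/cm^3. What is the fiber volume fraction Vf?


Vf = n * FAW / (rho_f * h * 1000) = 17 * 277 / (1.8 * 5.9 * 1000) = 0.4434

0.4434


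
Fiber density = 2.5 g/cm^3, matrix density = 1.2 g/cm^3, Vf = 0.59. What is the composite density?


rho_c = rho_f*Vf + rho_m*(1-Vf) = 2.5*0.59 + 1.2*0.41 = 1.967 g/cm^3

1.967 g/cm^3


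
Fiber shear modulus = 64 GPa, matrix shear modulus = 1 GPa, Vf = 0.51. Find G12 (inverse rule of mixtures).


1/G12 = Vf/Gf + (1-Vf)/Gm = 0.51/64 + 0.49/1
G12 = 2.01 GPa

2.01 GPa


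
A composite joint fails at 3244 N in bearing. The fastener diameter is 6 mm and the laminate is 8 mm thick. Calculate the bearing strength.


sigma_br = F/(d*h) = 3244/(6*8) = 67.6 MPa

67.6 MPa


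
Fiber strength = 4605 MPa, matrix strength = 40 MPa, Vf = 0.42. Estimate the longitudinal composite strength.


sigma_1 = sigma_f*Vf + sigma_m*(1-Vf) = 4605*0.42 + 40*0.58 = 1957.3 MPa

1957.3 MPa


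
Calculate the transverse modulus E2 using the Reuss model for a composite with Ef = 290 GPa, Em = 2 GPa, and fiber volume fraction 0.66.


1/E2 = Vf/Ef + (1-Vf)/Em = 0.66/290 + 0.34/2
E2 = 5.8 GPa

5.8 GPa


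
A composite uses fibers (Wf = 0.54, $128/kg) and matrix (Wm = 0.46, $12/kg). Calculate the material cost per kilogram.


Cost = cost_f*Wf + cost_m*Wm = 128*0.54 + 12*0.46 = $74.64/kg

$74.64/kg


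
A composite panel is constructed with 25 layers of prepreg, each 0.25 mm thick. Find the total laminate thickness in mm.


h = n * t_ply = 25 * 0.25 = 6.25 mm

6.25 mm


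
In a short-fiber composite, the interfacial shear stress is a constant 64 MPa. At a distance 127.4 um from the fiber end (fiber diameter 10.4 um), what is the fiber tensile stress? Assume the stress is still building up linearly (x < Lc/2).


Force balance: sigma_f * (pi*d^2/4) = tau * (pi*d) * x  ->  sigma_f = 4 * tau * x / d
sigma_f = 4 * 64 * 127.4 / 10.4 = 3136.0 MPa

3136.0 MPa


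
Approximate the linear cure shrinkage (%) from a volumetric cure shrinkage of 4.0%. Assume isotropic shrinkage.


Linear shrinkage ≈ vol_shrink/3 = 4.0/3 = 1.333%

1.333%


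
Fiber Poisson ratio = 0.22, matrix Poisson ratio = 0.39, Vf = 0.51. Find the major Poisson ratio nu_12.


nu_12 = nu_f*Vf + nu_m*(1-Vf) = 0.22*0.51 + 0.39*0.49 = 0.3033

0.3033


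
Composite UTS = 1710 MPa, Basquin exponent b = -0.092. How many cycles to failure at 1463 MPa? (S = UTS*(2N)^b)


N = 0.5 * (S/UTS)^(1/b) = 0.5 * (1463/1710)^(1/-0.092) = 2.7252 cycles

2.7252 cycles


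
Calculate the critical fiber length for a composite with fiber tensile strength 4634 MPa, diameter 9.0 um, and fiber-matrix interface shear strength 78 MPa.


Lc = sigma_f * d / (2 * tau_i) = 4634 * 9.0 / (2 * 78) = 267.3 um

267.3 um


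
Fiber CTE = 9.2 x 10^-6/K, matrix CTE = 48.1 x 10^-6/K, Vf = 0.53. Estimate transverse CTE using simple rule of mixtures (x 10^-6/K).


alpha_2 = alpha_f*Vf + alpha_m*(1-Vf) = 9.2*0.53 + 48.1*0.47 = 27.5 x 10^-6/K

27.5 x 10^-6/K


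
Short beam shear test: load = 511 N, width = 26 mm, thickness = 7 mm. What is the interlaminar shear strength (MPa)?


ILSS = 3F/(4bh) = 3*511/(4*26*7) = 2.11 MPa

2.11 MPa


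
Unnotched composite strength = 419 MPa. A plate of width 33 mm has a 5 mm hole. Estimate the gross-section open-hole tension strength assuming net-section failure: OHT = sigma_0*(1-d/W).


OHT = sigma_0*(1-d/W) = 419*(1-5/33) = 355.5 MPa

355.5 MPa


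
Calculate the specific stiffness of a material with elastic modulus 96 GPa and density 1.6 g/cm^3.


Specific stiffness = E/rho = 96/1.6 = 60.0 GPa/(g/cm^3)

60.0 GPa/(g/cm^3)


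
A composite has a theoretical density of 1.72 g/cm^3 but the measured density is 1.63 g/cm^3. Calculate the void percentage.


Void% = (rho_theo - rho_actual)/rho_theo * 100 = (1.72 - 1.63)/1.72 * 100 = 5.23%

5.23%


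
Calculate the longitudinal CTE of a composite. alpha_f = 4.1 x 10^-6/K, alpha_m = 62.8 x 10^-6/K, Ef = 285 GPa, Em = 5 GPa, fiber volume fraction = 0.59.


E1 = Ef*Vf + Em*(1-Vf) = 170.2
alpha_1 = (alpha_f*Ef*Vf + alpha_m*Em*(1-Vf))/E1 = 4.81 x 10^-6/K

4.81 x 10^-6/K


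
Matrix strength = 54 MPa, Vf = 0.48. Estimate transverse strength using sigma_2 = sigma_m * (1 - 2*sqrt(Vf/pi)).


factor = 1 - 2*sqrt(0.48/pi) = 0.2182
sigma_2 = 54 * 0.2182 = 11.78 MPa

11.78 MPa


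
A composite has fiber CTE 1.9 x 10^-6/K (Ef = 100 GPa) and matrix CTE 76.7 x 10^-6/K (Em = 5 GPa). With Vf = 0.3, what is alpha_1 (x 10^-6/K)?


E1 = Ef*Vf + Em*(1-Vf) = 33.5
alpha_1 = (alpha_f*Ef*Vf + alpha_m*Em*(1-Vf))/E1 = 9.71 x 10^-6/K

9.71 x 10^-6/K


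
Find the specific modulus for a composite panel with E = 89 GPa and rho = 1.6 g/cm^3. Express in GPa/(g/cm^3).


Specific stiffness = E/rho = 89/1.6 = 55.6 GPa/(g/cm^3)

55.6 GPa/(g/cm^3)


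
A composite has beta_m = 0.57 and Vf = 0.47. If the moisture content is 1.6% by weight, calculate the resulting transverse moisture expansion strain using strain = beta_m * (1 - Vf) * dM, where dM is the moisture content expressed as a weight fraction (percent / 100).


dM = 1.6/100 = 0.016
strain = beta_m * (1-Vf) * dM = 0.57 * 0.53 * 0.016 = 0.0048336

0.0048336


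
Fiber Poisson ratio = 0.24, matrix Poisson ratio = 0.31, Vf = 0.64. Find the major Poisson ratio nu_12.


nu_12 = nu_f*Vf + nu_m*(1-Vf) = 0.24*0.64 + 0.31*0.36 = 0.2652

0.2652


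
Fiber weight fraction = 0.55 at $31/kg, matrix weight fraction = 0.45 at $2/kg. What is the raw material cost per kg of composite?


Cost = cost_f*Wf + cost_m*Wm = 31*0.55 + 2*0.45 = $17.95/kg

$17.95/kg


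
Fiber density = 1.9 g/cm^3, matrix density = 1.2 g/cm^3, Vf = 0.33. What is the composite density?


rho_c = rho_f*Vf + rho_m*(1-Vf) = 1.9*0.33 + 1.2*0.67 = 1.431 g/cm^3

1.431 g/cm^3


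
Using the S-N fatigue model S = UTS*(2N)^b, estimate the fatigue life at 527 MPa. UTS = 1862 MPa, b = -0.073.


N = 0.5 * (S/UTS)^(1/b) = 0.5 * (527/1862)^(1/-0.073) = 1.6149e+07 cycles

1.6149e+07 cycles


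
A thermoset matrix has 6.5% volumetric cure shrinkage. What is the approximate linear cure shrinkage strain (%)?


Linear shrinkage ≈ vol_shrink/3 = 6.5/3 = 2.167%

2.167%


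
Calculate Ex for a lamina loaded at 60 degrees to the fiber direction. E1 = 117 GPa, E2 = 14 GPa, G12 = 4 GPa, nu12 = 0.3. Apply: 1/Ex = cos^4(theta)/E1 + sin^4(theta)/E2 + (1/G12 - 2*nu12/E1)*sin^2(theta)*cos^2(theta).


cos^4(60) = 0.0625, sin^4(60) = 0.5625, sin^2(60)*cos^2(60) = 0.1875
1/G12 - 2*nu12/E1 = 1/4 - 2*0.3/117 = 0.244872 GPa^-1
1/Ex = 0.0625/117 + 0.5625/14 + 0.244872*0.1875 = 0.0866262 GPa^-1
Ex = 11.54 GPa

11.54 GPa


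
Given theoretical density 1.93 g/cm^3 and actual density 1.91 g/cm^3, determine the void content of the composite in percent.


Void% = (rho_theo - rho_actual)/rho_theo * 100 = (1.93 - 1.91)/1.93 * 100 = 1.04%

1.04%


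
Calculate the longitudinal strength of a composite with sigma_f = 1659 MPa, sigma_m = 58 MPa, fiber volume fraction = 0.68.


sigma_1 = sigma_f*Vf + sigma_m*(1-Vf) = 1659*0.68 + 58*0.32 = 1146.7 MPa

1146.7 MPa


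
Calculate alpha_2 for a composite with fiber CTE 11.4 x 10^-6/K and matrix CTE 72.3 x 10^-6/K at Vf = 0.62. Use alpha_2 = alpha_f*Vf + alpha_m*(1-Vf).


alpha_2 = alpha_f*Vf + alpha_m*(1-Vf) = 11.4*0.62 + 72.3*0.38 = 34.5 x 10^-6/K

34.5 x 10^-6/K


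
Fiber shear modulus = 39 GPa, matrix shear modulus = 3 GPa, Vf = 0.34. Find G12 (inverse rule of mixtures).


1/G12 = Vf/Gf + (1-Vf)/Gm = 0.34/39 + 0.66/3
G12 = 4.37 GPa

4.37 GPa


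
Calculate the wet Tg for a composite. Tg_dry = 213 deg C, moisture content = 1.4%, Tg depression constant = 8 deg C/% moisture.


Tg_wet = Tg_dry - k*moisture = 213 - 8*1.4 = 201.8 deg C

201.8 deg C


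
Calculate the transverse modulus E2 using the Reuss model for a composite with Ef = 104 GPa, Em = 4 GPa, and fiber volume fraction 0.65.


1/E2 = Vf/Ef + (1-Vf)/Em = 0.65/104 + 0.35/4
E2 = 10.67 GPa

10.67 GPa


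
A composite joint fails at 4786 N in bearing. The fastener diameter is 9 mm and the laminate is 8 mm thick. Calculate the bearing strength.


sigma_br = F/(d*h) = 4786/(9*8) = 66.5 MPa

66.5 MPa


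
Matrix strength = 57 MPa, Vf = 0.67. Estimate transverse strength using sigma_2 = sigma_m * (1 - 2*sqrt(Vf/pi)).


factor = 1 - 2*sqrt(0.67/pi) = 0.0764
sigma_2 = 57 * 0.0764 = 4.35 MPa

4.35 MPa


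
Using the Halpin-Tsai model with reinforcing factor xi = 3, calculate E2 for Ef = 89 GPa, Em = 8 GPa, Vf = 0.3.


eta = (Ef/Em - 1)/(Ef/Em + xi) = (11.125 - 1)/(11.125 + 3) = 0.7168
E2 = Em*(1+xi*eta*Vf)/(1-eta*Vf) = 16.77 GPa

16.77 GPa


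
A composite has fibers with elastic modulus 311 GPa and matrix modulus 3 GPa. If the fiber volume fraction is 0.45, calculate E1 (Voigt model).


E1 = Ef*Vf + Em*(1-Vf) = 311*0.45 + 3*0.55 = 141.6 GPa

141.6 GPa


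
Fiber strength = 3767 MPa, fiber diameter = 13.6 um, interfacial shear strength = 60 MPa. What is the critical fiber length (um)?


Lc = sigma_f * d / (2 * tau_i) = 3767 * 13.6 / (2 * 60) = 426.9 um

426.9 um


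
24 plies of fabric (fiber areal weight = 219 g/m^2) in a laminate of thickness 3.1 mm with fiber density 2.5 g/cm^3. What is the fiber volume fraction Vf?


Vf = n * FAW / (rho_f * h * 1000) = 24 * 219 / (2.5 * 3.1 * 1000) = 0.6782

0.6782


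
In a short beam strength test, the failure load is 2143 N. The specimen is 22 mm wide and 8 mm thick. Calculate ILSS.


ILSS = 3F/(4bh) = 3*2143/(4*22*8) = 9.13 MPa

9.13 MPa


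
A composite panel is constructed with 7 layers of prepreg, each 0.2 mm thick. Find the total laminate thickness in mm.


h = n * t_ply = 7 * 0.2 = 1.4 mm

1.4 mm


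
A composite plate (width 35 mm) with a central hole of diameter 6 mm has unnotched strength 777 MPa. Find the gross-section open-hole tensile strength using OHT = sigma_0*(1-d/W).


OHT = sigma_0*(1-d/W) = 777*(1-6/35) = 643.8 MPa

643.8 MPa


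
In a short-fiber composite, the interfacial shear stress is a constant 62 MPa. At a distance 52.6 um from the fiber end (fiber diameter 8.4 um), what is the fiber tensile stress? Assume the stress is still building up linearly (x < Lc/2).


Force balance: sigma_f * (pi*d^2/4) = tau * (pi*d) * x  ->  sigma_f = 4 * tau * x / d
sigma_f = 4 * 62 * 52.6 / 8.4 = 1553.0 MPa

1553.0 MPa


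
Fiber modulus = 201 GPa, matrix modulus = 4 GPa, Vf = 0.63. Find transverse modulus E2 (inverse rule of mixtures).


1/E2 = Vf/Ef + (1-Vf)/Em = 0.63/201 + 0.37/4
E2 = 10.46 GPa

10.46 GPa


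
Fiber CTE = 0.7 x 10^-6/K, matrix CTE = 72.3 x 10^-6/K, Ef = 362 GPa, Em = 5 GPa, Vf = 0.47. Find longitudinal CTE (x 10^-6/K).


E1 = Ef*Vf + Em*(1-Vf) = 172.79
alpha_1 = (alpha_f*Ef*Vf + alpha_m*Em*(1-Vf))/E1 = 1.8 x 10^-6/K

1.8 x 10^-6/K


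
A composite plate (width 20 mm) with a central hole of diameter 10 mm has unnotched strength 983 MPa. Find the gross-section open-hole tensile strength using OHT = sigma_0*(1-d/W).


OHT = sigma_0*(1-d/W) = 983*(1-10/20) = 491.5 MPa

491.5 MPa


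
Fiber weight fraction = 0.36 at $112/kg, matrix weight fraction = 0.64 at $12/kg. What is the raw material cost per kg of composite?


Cost = cost_f*Wf + cost_m*Wm = 112*0.36 + 12*0.64 = $48.0/kg

$48.0/kg


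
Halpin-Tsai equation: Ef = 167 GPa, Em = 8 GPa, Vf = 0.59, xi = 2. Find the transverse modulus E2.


eta = (Ef/Em - 1)/(Ef/Em + xi) = (20.875 - 1)/(20.875 + 2) = 0.8689
E2 = Em*(1+xi*eta*Vf)/(1-eta*Vf) = 33.24 GPa

33.24 GPa


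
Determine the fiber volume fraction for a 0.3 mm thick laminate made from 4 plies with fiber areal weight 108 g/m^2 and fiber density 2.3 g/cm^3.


Vf = n * FAW / (rho_f * h * 1000) = 4 * 108 / (2.3 * 0.3 * 1000) = 0.6261

0.6261


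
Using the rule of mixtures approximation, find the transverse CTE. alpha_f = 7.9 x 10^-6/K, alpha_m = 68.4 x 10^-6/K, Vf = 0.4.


alpha_2 = alpha_f*Vf + alpha_m*(1-Vf) = 7.9*0.4 + 68.4*0.6 = 44.2 x 10^-6/K

44.2 x 10^-6/K


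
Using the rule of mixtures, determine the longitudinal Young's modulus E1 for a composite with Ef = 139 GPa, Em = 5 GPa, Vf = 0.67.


E1 = Ef*Vf + Em*(1-Vf) = 139*0.67 + 5*0.33 = 94.78 GPa

94.78 GPa


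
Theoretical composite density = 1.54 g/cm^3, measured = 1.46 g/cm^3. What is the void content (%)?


Void% = (rho_theo - rho_actual)/rho_theo * 100 = (1.54 - 1.46)/1.54 * 100 = 5.19%

5.19%


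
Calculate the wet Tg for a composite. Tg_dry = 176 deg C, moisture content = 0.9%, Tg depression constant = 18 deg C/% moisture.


Tg_wet = Tg_dry - k*moisture = 176 - 18*0.9 = 159.8 deg C

159.8 deg C


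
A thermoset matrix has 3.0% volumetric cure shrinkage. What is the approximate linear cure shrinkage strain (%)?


Linear shrinkage ≈ vol_shrink/3 = 3.0/3 = 1.0%

1.0%


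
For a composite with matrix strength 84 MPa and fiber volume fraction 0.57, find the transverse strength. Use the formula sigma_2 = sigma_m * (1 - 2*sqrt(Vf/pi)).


factor = 1 - 2*sqrt(0.57/pi) = 0.1481
sigma_2 = 84 * 0.1481 = 12.44 MPa

12.44 MPa


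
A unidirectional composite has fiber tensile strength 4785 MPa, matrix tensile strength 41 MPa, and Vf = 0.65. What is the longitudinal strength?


sigma_1 = sigma_f*Vf + sigma_m*(1-Vf) = 4785*0.65 + 41*0.35 = 3124.6 MPa

3124.6 MPa


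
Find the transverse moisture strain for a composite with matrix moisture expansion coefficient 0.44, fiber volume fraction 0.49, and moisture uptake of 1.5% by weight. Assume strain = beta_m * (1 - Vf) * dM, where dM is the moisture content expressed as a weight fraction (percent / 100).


dM = 1.5/100 = 0.015
strain = beta_m * (1-Vf) * dM = 0.44 * 0.51 * 0.015 = 0.003366

0.003366


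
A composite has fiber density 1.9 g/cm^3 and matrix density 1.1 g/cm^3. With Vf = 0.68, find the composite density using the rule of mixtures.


rho_c = rho_f*Vf + rho_m*(1-Vf) = 1.9*0.68 + 1.1*0.32 = 1.644 g/cm^3

1.644 g/cm^3


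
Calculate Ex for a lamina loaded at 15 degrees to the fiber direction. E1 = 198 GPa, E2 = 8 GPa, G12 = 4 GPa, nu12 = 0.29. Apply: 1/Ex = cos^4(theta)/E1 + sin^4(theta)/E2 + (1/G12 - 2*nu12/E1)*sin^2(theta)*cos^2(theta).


cos^4(15) = 0.870513, sin^4(15) = 0.004487, sin^2(15)*cos^2(15) = 0.0625
1/G12 - 2*nu12/E1 = 1/4 - 2*0.29/198 = 0.247071 GPa^-1
1/Ex = 0.870513/198 + 0.004487/8 + 0.247071*0.0625 = 0.0203994 GPa^-1
Ex = 49.02 GPa

49.02 GPa


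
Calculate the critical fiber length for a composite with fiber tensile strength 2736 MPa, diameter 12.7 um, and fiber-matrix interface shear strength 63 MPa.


Lc = sigma_f * d / (2 * tau_i) = 2736 * 12.7 / (2 * 63) = 275.8 um

275.8 um


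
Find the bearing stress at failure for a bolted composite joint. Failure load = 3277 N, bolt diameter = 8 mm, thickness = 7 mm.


sigma_br = F/(d*h) = 3277/(8*7) = 58.5 MPa

58.5 MPa


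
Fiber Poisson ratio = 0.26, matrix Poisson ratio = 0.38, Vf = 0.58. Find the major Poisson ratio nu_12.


nu_12 = nu_f*Vf + nu_m*(1-Vf) = 0.26*0.58 + 0.38*0.42 = 0.3104

0.3104


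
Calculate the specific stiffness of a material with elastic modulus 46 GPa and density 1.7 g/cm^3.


Specific stiffness = E/rho = 46/1.7 = 27.1 GPa/(g/cm^3)

27.1 GPa/(g/cm^3)


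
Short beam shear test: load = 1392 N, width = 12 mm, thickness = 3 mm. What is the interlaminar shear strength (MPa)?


ILSS = 3F/(4bh) = 3*1392/(4*12*3) = 29.0 MPa

29.0 MPa


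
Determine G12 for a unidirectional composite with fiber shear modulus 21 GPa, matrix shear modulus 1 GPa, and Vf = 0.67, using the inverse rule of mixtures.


1/G12 = Vf/Gf + (1-Vf)/Gm = 0.67/21 + 0.33/1
G12 = 2.76 GPa

2.76 GPa


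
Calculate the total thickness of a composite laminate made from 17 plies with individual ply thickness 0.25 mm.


h = n * t_ply = 17 * 0.25 = 4.25 mm

4.25 mm


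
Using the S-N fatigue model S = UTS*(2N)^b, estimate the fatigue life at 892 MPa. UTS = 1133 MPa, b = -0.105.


N = 0.5 * (S/UTS)^(1/b) = 0.5 * (892/1133)^(1/-0.105) = 4.8771 cycles

4.8771 cycles


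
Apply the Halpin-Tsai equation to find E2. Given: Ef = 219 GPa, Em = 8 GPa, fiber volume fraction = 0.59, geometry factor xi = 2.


eta = (Ef/Em - 1)/(Ef/Em + xi) = (27.375 - 1)/(27.375 + 2) = 0.8979
E2 = Em*(1+xi*eta*Vf)/(1-eta*Vf) = 35.04 GPa

35.04 GPa


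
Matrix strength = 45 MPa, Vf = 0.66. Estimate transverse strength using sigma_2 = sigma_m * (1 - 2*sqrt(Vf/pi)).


factor = 1 - 2*sqrt(0.66/pi) = 0.0833
sigma_2 = 45 * 0.0833 = 3.75 MPa

3.75 MPa


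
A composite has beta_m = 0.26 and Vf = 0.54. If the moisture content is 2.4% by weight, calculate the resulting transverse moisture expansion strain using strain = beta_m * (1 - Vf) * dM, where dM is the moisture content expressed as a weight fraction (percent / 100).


dM = 2.4/100 = 0.024
strain = beta_m * (1-Vf) * dM = 0.26 * 0.46 * 0.024 = 0.0028704

0.0028704


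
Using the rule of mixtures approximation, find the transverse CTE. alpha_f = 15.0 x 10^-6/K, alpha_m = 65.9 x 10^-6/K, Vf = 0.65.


alpha_2 = alpha_f*Vf + alpha_m*(1-Vf) = 15.0*0.65 + 65.9*0.35 = 32.8 x 10^-6/K

32.8 x 10^-6/K


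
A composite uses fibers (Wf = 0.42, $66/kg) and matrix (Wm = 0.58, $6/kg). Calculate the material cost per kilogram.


Cost = cost_f*Wf + cost_m*Wm = 66*0.42 + 6*0.58 = $31.2/kg

$31.2/kg


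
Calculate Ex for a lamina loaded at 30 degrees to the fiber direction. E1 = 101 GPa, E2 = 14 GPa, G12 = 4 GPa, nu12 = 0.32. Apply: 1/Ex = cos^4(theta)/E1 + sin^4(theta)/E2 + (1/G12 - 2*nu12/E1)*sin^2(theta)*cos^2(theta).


cos^4(30) = 0.5625, sin^4(30) = 0.0625, sin^2(30)*cos^2(30) = 0.1875
1/G12 - 2*nu12/E1 = 1/4 - 2*0.32/101 = 0.243663 GPa^-1
1/Ex = 0.5625/101 + 0.0625/14 + 0.243663*0.1875 = 0.0557205 GPa^-1
Ex = 17.95 GPa

17.95 GPa


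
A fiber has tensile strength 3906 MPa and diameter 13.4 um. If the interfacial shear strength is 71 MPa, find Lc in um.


Lc = sigma_f * d / (2 * tau_i) = 3906 * 13.4 / (2 * 71) = 368.6 um

368.6 um


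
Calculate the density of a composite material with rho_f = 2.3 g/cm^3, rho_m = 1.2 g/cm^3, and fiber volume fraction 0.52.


rho_c = rho_f*Vf + rho_m*(1-Vf) = 2.3*0.52 + 1.2*0.48 = 1.772 g/cm^3

1.772 g/cm^3


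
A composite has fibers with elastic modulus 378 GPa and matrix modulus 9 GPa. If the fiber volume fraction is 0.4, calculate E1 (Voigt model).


E1 = Ef*Vf + Em*(1-Vf) = 378*0.4 + 9*0.6 = 156.6 GPa

156.6 GPa


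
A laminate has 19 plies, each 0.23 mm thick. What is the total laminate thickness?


h = n * t_ply = 19 * 0.23 = 4.37 mm

4.37 mm


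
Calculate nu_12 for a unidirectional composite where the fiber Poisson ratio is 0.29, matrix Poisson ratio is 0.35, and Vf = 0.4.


nu_12 = nu_f*Vf + nu_m*(1-Vf) = 0.29*0.4 + 0.35*0.6 = 0.326

0.326


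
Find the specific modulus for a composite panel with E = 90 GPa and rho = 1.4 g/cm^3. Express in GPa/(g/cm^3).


Specific stiffness = E/rho = 90/1.4 = 64.3 GPa/(g/cm^3)

64.3 GPa/(g/cm^3)


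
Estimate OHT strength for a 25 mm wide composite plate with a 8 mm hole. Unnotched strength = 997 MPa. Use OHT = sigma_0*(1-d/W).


OHT = sigma_0*(1-d/W) = 997*(1-8/25) = 678.0 MPa

678.0 MPa


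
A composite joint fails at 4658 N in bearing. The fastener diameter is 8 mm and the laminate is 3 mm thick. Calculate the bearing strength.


sigma_br = F/(d*h) = 4658/(8*3) = 194.1 MPa

194.1 MPa


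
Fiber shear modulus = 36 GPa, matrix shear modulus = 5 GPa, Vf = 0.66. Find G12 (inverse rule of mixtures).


1/G12 = Vf/Gf + (1-Vf)/Gm = 0.66/36 + 0.34/5
G12 = 11.58 GPa

11.58 GPa


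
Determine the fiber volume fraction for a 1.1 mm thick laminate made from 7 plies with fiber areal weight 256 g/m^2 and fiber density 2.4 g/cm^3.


Vf = n * FAW / (rho_f * h * 1000) = 7 * 256 / (2.4 * 1.1 * 1000) = 0.6788

0.6788


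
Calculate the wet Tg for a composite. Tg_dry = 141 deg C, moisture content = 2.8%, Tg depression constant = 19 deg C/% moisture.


Tg_wet = Tg_dry - k*moisture = 141 - 19*2.8 = 87.8 deg C

87.8 deg C


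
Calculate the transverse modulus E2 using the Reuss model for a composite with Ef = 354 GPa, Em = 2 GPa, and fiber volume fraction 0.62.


1/E2 = Vf/Ef + (1-Vf)/Em = 0.62/354 + 0.38/2
E2 = 5.22 GPa

5.22 GPa


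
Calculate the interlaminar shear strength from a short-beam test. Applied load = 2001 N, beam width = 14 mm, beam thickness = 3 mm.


ILSS = 3F/(4bh) = 3*2001/(4*14*3) = 35.73 MPa

35.73 MPa


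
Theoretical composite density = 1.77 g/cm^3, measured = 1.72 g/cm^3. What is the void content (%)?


Void% = (rho_theo - rho_actual)/rho_theo * 100 = (1.77 - 1.72)/1.77 * 100 = 2.82%

2.82%


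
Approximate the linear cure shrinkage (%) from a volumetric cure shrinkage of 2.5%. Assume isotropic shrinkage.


Linear shrinkage ≈ vol_shrink/3 = 2.5/3 = 0.833%

0.833%


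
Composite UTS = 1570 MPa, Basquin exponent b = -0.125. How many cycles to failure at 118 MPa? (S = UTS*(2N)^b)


N = 0.5 * (S/UTS)^(1/b) = 0.5 * (118/1570)^(1/-0.125) = 4.9103e+08 cycles

4.9103e+08 cycles


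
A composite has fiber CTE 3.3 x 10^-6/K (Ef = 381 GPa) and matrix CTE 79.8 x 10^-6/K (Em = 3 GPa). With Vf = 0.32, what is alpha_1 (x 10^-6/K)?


E1 = Ef*Vf + Em*(1-Vf) = 123.96
alpha_1 = (alpha_f*Ef*Vf + alpha_m*Em*(1-Vf))/E1 = 4.56 x 10^-6/K

4.56 x 10^-6/K


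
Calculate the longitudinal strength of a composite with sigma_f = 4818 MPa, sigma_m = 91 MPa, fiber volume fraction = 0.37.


sigma_1 = sigma_f*Vf + sigma_m*(1-Vf) = 4818*0.37 + 91*0.63 = 1840.0 MPa

1840.0 MPa


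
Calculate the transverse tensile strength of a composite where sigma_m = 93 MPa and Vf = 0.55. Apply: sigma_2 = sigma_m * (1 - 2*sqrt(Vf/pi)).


factor = 1 - 2*sqrt(0.55/pi) = 0.1632
sigma_2 = 93 * 0.1632 = 15.17 MPa

15.17 MPa


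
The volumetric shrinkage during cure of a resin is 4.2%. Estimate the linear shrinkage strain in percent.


Linear shrinkage ≈ vol_shrink/3 = 4.2/3 = 1.4%

1.4%


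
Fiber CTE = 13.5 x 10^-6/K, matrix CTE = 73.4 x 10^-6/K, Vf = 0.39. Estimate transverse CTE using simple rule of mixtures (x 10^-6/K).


alpha_2 = alpha_f*Vf + alpha_m*(1-Vf) = 13.5*0.39 + 73.4*0.61 = 50.0 x 10^-6/K

50.0 x 10^-6/K


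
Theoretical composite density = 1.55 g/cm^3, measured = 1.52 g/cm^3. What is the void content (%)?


Void% = (rho_theo - rho_actual)/rho_theo * 100 = (1.55 - 1.52)/1.55 * 100 = 1.94%

1.94%


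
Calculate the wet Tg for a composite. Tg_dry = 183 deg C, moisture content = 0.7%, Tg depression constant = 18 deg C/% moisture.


Tg_wet = Tg_dry - k*moisture = 183 - 18*0.7 = 170.4 deg C

170.4 deg C


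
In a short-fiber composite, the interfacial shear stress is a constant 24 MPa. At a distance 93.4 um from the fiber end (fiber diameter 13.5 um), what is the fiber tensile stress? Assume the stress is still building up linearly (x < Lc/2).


Force balance: sigma_f * (pi*d^2/4) = tau * (pi*d) * x  ->  sigma_f = 4 * tau * x / d
sigma_f = 4 * 24 * 93.4 / 13.5 = 664.2 MPa

664.2 MPa


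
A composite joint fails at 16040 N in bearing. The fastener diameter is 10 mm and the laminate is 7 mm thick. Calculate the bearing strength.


sigma_br = F/(d*h) = 16040/(10*7) = 229.1 MPa

229.1 MPa


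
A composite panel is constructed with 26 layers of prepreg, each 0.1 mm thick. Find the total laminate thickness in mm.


h = n * t_ply = 26 * 0.1 = 2.6 mm

2.6 mm


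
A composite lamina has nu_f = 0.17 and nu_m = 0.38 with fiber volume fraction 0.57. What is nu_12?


nu_12 = nu_f*Vf + nu_m*(1-Vf) = 0.17*0.57 + 0.38*0.43 = 0.2603

0.2603


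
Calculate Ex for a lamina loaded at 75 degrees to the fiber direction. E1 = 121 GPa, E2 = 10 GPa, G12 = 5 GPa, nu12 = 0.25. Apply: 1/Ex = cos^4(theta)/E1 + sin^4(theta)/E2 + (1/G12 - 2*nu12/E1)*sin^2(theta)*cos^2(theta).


cos^4(75) = 0.004487, sin^4(75) = 0.870513, sin^2(75)*cos^2(75) = 0.0625
1/G12 - 2*nu12/E1 = 1/5 - 2*0.25/121 = 0.195868 GPa^-1
1/Ex = 0.004487/121 + 0.870513/10 + 0.195868*0.0625 = 0.0993301 GPa^-1
Ex = 10.07 GPa

10.07 GPa


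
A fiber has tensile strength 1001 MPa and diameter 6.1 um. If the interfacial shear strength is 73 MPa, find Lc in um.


Lc = sigma_f * d / (2 * tau_i) = 1001 * 6.1 / (2 * 73) = 41.8 um

41.8 um


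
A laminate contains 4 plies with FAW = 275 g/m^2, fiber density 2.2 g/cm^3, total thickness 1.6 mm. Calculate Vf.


Vf = n * FAW / (rho_f * h * 1000) = 4 * 275 / (2.2 * 1.6 * 1000) = 0.3125

0.3125


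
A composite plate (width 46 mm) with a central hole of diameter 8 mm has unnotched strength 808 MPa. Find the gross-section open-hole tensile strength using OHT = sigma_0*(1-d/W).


OHT = sigma_0*(1-d/W) = 808*(1-8/46) = 667.5 MPa

667.5 MPa


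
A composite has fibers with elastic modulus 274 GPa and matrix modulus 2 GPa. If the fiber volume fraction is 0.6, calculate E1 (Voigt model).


E1 = Ef*Vf + Em*(1-Vf) = 274*0.6 + 2*0.4 = 165.2 GPa

165.2 GPa


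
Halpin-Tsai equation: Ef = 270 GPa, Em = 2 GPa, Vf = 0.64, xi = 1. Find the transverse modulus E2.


eta = (Ef/Em - 1)/(Ef/Em + xi) = (135.0 - 1)/(135.0 + 1) = 0.9853
E2 = Em*(1+xi*eta*Vf)/(1-eta*Vf) = 8.83 GPa

8.83 GPa


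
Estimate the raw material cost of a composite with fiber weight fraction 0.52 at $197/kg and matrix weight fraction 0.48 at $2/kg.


Cost = cost_f*Wf + cost_m*Wm = 197*0.52 + 2*0.48 = $103.4/kg

$103.4/kg


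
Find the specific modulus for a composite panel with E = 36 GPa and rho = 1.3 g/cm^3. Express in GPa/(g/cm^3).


Specific stiffness = E/rho = 36/1.3 = 27.7 GPa/(g/cm^3)

27.7 GPa/(g/cm^3)


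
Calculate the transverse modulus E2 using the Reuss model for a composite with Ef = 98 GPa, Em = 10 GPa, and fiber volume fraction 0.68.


1/E2 = Vf/Ef + (1-Vf)/Em = 0.68/98 + 0.32/10
E2 = 25.68 GPa

25.68 GPa


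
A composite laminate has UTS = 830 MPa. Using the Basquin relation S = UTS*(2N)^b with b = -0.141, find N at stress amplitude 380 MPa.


N = 0.5 * (S/UTS)^(1/b) = 0.5 * (380/830)^(1/-0.141) = 127.4424 cycles

127.4424 cycles


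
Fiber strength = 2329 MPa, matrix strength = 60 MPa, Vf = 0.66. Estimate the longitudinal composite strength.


sigma_1 = sigma_f*Vf + sigma_m*(1-Vf) = 2329*0.66 + 60*0.34 = 1557.5 MPa

1557.5 MPa


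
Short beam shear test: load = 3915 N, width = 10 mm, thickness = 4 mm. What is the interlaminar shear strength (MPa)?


ILSS = 3F/(4bh) = 3*3915/(4*10*4) = 73.41 MPa

73.41 MPa


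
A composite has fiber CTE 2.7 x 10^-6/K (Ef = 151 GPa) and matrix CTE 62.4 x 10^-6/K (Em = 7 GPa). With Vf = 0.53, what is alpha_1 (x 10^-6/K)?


E1 = Ef*Vf + Em*(1-Vf) = 83.32
alpha_1 = (alpha_f*Ef*Vf + alpha_m*Em*(1-Vf))/E1 = 5.06 x 10^-6/K

5.06 x 10^-6/K


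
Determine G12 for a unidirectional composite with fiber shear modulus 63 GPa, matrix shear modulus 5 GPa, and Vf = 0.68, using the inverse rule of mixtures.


1/G12 = Vf/Gf + (1-Vf)/Gm = 0.68/63 + 0.32/5
G12 = 13.37 GPa

13.37 GPa


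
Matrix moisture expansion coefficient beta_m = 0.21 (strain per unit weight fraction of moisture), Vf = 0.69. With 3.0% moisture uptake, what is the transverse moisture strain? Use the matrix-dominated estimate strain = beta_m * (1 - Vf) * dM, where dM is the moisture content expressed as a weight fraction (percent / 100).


dM = 3.0/100 = 0.03
strain = beta_m * (1-Vf) * dM = 0.21 * 0.31 * 0.03 = 0.001953

0.001953


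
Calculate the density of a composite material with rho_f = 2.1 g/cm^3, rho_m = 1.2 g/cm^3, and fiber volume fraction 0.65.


rho_c = rho_f*Vf + rho_m*(1-Vf) = 2.1*0.65 + 1.2*0.35 = 1.785 g/cm^3

1.785 g/cm^3


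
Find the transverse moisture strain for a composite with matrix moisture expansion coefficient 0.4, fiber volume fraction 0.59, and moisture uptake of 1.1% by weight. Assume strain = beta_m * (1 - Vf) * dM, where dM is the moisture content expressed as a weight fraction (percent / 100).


dM = 1.1/100 = 0.011
strain = beta_m * (1-Vf) * dM = 0.4 * 0.41 * 0.011 = 0.001804

0.001804


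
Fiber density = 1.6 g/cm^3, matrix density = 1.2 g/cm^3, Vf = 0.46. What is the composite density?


rho_c = rho_f*Vf + rho_m*(1-Vf) = 1.6*0.46 + 1.2*0.54 = 1.384 g/cm^3

1.384 g/cm^3


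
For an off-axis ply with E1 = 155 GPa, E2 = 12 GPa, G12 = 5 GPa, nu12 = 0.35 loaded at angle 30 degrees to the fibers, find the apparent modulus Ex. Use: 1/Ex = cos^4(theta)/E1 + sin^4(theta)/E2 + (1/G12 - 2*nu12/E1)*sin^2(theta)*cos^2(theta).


cos^4(30) = 0.5625, sin^4(30) = 0.0625, sin^2(30)*cos^2(30) = 0.1875
1/G12 - 2*nu12/E1 = 1/5 - 2*0.35/155 = 0.195484 GPa^-1
1/Ex = 0.5625/155 + 0.0625/12 + 0.195484*0.1875 = 0.0454906 GPa^-1
Ex = 21.98 GPa

21.98 GPa


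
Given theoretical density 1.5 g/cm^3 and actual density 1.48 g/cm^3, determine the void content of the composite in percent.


Void% = (rho_theo - rho_actual)/rho_theo * 100 = (1.5 - 1.48)/1.5 * 100 = 1.33%

1.33%


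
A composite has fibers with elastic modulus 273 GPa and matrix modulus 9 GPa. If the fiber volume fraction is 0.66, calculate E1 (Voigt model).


E1 = Ef*Vf + Em*(1-Vf) = 273*0.66 + 9*0.34 = 183.24 GPa

183.24 GPa


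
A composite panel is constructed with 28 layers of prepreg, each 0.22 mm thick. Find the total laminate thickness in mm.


h = n * t_ply = 28 * 0.22 = 6.16 mm

6.16 mm


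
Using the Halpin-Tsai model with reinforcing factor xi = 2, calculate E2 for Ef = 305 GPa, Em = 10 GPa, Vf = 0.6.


eta = (Ef/Em - 1)/(Ef/Em + xi) = (30.5 - 1)/(30.5 + 2) = 0.9077
E2 = Em*(1+xi*eta*Vf)/(1-eta*Vf) = 45.88 GPa

45.88 GPa
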